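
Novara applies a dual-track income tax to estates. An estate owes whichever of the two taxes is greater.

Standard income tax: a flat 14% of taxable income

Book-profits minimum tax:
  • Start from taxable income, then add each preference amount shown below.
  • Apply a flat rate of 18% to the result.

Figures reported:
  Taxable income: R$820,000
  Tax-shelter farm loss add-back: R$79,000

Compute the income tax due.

R$161,820

Book-profits minimum tax:
  Adjusted income: R$820,000 + R$79,000 = R$899,000
  R$899,000 × 18% = R$161,820

Standard income tax:
  R$820,000 × 14% = R$114,800

R$161,820 > R$114,800, so the book-profits minimum tax is the binding amount.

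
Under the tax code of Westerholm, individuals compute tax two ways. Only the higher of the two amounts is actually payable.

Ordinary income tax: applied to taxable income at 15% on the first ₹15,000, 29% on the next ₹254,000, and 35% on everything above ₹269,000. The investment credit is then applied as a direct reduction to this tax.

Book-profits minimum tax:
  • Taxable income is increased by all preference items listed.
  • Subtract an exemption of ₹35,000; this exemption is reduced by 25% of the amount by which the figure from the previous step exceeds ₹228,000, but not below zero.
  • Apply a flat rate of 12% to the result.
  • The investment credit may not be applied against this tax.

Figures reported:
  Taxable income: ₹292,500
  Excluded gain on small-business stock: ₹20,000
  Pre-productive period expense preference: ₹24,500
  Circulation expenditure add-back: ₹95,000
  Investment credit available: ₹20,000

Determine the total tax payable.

Book-profits minimum tax:
  Adjusted income: ₹292,500 + ₹20,000 + ₹24,500 + ₹95,000 = ₹432,000
  Exemption: 25% × (₹432,000 − ₹228,000) = ₹51,000 ≥ ₹35,000, so the exemption is fully phased out
  Base: ₹432,000 − ₹0 = ₹432,000
  ₹432,000 × 12% = ₹51,840

Ordinary income tax:
  ₹15,000 × 15% = ₹2,250
  ₹254,000 × 29% = ₹73,660
  ₹23,500 × 35% = ₹8,225
  → ₹84,135
  Less investment credit ₹20,000 → ₹64,135

₹64,135 > ₹51,840, so the ordinary income tax governs.

₹64,135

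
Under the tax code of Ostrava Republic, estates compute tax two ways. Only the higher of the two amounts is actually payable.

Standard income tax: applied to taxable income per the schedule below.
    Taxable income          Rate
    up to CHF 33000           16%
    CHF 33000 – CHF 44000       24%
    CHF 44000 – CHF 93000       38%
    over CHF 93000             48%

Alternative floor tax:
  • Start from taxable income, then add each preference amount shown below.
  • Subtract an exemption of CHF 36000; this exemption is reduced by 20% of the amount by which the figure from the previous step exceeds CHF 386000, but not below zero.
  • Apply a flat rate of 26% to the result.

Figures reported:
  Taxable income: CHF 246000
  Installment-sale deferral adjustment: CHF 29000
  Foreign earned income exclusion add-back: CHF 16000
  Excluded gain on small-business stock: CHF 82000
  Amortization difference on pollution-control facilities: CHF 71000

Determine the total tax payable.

CHF 109096

Alternative floor tax:
  Adjusted income: CHF 246000 + CHF 29000 + CHF 16000 + CHF 82000 + CHF 71000 = CHF 444000
  Exemption: CHF 36000 − 20% × (CHF 444000 − CHF 386000) = CHF 36000 − CHF 11600 = CHF 24400
  Base: CHF 444000 − CHF 24400 = CHF 419600
  CHF 419600 × 26% = CHF 109096

Standard income tax:
  CHF 33000 × 16% = CHF 5280
  CHF 11000 × 24% = CHF 2640
  CHF 49000 × 38% = CHF 18620
  CHF 153000 × 48% = CHF 73440
  → CHF 99980

CHF 109096 > CHF 99980, so the alternative floor tax is the binding amount.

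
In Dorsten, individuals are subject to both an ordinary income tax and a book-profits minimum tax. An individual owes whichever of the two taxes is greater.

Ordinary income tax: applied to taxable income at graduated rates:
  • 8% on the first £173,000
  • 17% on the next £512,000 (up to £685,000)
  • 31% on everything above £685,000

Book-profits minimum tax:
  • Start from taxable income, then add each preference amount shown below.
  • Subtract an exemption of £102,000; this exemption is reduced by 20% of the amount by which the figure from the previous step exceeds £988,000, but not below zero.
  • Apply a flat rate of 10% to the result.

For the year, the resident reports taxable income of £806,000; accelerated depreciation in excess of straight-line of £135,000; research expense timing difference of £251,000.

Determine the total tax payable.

Ordinary income tax:
  £173,000 × 8% = £13,840
  £512,000 × 17% = £87,040
  £121,000 × 31% = £37,510
  → £138,390

Book-profits minimum tax:
  Adjusted income: £806,000 + £135,000 + £251,000 = £1,192,000
  Exemption: £102,000 − 20% × (£1,192,000 − £988,000) = £102,000 − £40,800 = £61,200
  Base: £1,192,000 − £61,200 = £1,130,800
  £1,130,800 × 10% = £113,080

£138,390 > £113,080, so the ordinary income tax governs.

£138,390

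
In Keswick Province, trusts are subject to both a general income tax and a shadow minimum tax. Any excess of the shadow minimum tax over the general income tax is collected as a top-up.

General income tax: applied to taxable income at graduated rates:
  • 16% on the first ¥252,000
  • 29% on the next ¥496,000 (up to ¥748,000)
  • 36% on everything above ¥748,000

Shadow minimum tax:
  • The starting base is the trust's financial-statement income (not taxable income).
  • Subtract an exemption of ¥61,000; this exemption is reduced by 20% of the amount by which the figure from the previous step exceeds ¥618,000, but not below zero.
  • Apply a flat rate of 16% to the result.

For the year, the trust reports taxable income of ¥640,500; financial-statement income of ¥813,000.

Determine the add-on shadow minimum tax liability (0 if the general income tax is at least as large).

¥0

Shadow minimum tax:
  Base (financial-statement income): ¥813,000
  Exemption: ¥61,000 − 20% × (¥813,000 − ¥618,000) = ¥61,000 − ¥39,000 = ¥22,000
  Base: ¥813,000 − ¥22,000 = ¥791,000
  ¥791,000 × 16% = ¥126,560

General income tax:
  ¥252,000 × 16% = ¥40,320
  ¥388,500 × 29% = ¥112,665
  → ¥152,985

¥126,560 ≤ ¥152,985, so no add-on is due.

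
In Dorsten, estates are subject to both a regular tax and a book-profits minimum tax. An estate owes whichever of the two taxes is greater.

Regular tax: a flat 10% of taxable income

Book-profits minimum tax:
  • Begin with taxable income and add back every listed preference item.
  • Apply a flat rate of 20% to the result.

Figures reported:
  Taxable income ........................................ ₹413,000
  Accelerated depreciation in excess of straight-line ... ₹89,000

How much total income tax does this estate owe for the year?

Book-profits minimum tax:
  Adjusted income: ₹413,000 + ₹89,000 = ₹502,000
  ₹502,000 × 20% = ₹100,400

Regular tax:
  ₹413,000 × 10% = ₹41,300

₹100,400 > ₹41,300, so the book-profits minimum tax is the binding amount.

₹100,400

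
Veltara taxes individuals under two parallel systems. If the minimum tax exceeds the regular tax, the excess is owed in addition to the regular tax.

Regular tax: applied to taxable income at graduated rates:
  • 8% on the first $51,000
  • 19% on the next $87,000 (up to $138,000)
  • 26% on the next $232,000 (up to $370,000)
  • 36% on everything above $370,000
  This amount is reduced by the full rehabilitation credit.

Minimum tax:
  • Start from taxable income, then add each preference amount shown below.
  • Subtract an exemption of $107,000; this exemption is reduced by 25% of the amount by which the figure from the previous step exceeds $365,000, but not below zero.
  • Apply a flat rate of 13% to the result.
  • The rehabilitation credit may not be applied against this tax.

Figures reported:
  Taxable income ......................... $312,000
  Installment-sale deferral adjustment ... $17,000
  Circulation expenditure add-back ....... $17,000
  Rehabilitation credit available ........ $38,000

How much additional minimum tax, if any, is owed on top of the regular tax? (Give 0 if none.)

$3,220

Regular tax:
  $51,000 × 8% = $4,080
  $87,000 × 19% = $16,530
  $174,000 × 26% = $45,240
  → $65,850
  Less rehabilitation credit $38,000 → $27,850

Minimum tax:
  Adjusted income: $312,000 + $17,000 + $17,000 = $346,000
  Exemption: $346,000 ≤ $365,000, so full $107,000 applies
  Base: $346,000 − $107,000 = $239,000
  $239,000 × 13% = $31,070

Excess of minimum tax over regular tax: $31,070 − $27,850 = $3,220.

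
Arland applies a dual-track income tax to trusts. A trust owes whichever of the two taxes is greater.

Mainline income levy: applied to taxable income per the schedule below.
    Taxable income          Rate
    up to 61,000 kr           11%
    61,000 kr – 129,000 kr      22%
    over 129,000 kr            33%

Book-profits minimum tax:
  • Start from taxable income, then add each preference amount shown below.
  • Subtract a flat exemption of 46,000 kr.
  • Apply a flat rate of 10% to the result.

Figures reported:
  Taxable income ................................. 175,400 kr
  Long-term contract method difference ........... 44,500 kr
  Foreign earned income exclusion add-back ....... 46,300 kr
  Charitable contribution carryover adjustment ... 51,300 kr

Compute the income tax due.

Mainline income levy:
  61,000 kr × 11% = 6,710 kr
  68,000 kr × 22% = 14,960 kr
  46,400 kr × 33% = 15,312 kr
  → 36,982 kr

Book-profits minimum tax:
  Adjusted income: 175,400 kr + 44,500 kr + 46,300 kr + 51,300 kr = 317,500 kr
  Less exemption 46,000 kr → base 271,500 kr
  271,500 kr × 10% = 27,150 kr

36,982 kr > 27,150 kr, so the mainline income levy governs.

36,982 kr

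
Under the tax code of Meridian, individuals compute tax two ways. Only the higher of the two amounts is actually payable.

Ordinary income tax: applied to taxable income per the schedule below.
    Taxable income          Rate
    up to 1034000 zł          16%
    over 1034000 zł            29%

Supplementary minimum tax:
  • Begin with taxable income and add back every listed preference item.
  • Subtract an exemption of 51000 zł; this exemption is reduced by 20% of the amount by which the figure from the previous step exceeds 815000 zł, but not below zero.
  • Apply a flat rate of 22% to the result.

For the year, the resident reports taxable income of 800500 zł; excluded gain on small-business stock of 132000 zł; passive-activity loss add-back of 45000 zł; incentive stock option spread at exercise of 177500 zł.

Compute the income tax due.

Ordinary income tax:
  800500 zł × 16% = 128080 zł

Supplementary minimum tax:
  Adjusted income: 800500 zł + 132000 zł + 45000 zł + 177500 zł = 1155000 zł
  Exemption: 20% × (1155000 zł − 815000 zł) = 68000 zł ≥ 51000 zł, so the exemption is fully phased out
  Base: 1155000 zł − 0 zł = 1155000 zł
  1155000 zł × 22% = 254100 zł

254100 zł > 128080 zł, so the supplementary minimum tax is the binding amount.

254100 zł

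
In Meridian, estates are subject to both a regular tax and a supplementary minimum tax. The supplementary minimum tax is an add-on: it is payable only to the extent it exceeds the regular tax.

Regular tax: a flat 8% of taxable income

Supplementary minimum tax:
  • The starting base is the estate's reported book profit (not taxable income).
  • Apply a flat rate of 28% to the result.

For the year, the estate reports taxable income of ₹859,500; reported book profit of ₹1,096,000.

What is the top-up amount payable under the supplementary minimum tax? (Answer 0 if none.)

Supplementary minimum tax:
  Base (reported book profit): ₹1,096,000
  ₹1,096,000 × 28% = ₹306,880

Regular tax:
  ₹859,500 × 8% = ₹68,760

Excess of supplementary minimum tax over regular tax: ₹306,880 − ₹68,760 = ₹238,120.

₹238,120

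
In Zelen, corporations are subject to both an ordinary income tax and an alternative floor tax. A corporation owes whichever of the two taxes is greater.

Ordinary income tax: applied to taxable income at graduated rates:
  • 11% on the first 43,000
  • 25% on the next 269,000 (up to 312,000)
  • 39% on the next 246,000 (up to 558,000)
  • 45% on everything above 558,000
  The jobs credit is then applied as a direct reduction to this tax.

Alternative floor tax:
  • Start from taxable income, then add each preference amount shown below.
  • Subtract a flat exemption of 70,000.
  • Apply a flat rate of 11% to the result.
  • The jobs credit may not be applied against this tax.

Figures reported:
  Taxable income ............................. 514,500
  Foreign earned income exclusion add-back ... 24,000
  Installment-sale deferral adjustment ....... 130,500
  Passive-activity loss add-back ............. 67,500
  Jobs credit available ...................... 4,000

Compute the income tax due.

146,955

Alternative floor tax:
  Adjusted income: 514,500 + 24,000 + 130,500 + 67,500 = 736,500
  Less exemption 70,000 → base 666,500
  666,500 × 11% = 73,315

Ordinary income tax:
  43,000 × 11% = 4,730
  269,000 × 25% = 67,250
  202,500 × 39% = 78,975
  → 150,955
  Less jobs credit 4,000 → 146,955

146,955 > 73,315, so the ordinary income tax governs.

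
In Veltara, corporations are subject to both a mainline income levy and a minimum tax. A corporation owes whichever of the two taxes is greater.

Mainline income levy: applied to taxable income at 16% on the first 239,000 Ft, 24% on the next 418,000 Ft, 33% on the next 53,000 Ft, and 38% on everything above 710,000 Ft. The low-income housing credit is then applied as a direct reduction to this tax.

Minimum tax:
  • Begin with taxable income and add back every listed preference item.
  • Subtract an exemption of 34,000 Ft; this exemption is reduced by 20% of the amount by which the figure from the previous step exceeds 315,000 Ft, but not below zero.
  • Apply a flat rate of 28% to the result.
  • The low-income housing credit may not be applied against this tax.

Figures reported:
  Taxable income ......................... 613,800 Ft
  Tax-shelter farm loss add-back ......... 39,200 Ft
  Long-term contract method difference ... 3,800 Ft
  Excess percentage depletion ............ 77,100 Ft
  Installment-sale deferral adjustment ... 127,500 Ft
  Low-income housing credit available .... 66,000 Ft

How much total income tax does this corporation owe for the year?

241,192 Ft

Mainline income levy:
  239,000 Ft × 16% = 38,240 Ft
  374,800 Ft × 24% = 89,952 Ft
  → 128,192 Ft
  Less low-income housing credit 66,000 Ft → 62,192 Ft

Minimum tax:
  Adjusted income: 613,800 Ft + 39,200 Ft + 3,800 Ft + 77,100 Ft + 127,500 Ft = 861,400 Ft
  Exemption: 20% × (861,400 Ft − 315,000 Ft) = 109,280 Ft ≥ 34,000 Ft, so the exemption is fully phased out
  Base: 861,400 Ft − 0 Ft = 861,400 Ft
  861,400 Ft × 28% = 241,192 Ft

241,192 Ft > 62,192 Ft, so the minimum tax is the binding amount.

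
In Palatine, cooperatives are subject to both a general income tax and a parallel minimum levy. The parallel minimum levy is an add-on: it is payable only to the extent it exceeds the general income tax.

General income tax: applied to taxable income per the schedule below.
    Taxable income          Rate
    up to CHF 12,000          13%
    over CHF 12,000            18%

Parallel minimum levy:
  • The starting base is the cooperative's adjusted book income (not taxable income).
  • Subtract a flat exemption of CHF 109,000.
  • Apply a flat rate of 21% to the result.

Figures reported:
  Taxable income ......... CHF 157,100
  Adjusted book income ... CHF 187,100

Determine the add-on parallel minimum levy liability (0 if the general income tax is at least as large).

Parallel minimum levy:
  Base (adjusted book income): CHF 187,100
  Less exemption CHF 109,000 → base CHF 78,100
  CHF 78,100 × 21% = CHF 16,401

General income tax:
  CHF 12,000 × 13% = CHF 1,560
  CHF 145,100 × 18% = CHF 26,118
  → CHF 27,678

CHF 16,401 ≤ CHF 27,678, so no add-on is due.

CHF 0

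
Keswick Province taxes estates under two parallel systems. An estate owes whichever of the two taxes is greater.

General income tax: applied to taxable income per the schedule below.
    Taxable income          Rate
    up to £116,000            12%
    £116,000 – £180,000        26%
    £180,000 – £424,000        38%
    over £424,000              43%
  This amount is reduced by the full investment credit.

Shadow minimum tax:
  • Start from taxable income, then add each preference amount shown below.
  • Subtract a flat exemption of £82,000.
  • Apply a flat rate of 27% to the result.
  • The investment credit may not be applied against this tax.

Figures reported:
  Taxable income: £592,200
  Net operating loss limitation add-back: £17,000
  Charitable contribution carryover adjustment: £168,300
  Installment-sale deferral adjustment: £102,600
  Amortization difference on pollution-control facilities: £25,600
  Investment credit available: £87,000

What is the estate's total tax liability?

£222,399

Shadow minimum tax:
  Adjusted income: £592,200 + £17,000 + £168,300 + £102,600 + £25,600 = £905,700
  Less exemption £82,000 → base £823,700
  £823,700 × 27% = £222,399

General income tax:
  £116,000 × 12% = £13,920
  £64,000 × 26% = £16,640
  £244,000 × 38% = £92,720
  £168,200 × 43% = £72,326
  → £195,606
  Less investment credit £87,000 → £108,606

£222,399 > £108,606, so the shadow minimum tax is the binding amount.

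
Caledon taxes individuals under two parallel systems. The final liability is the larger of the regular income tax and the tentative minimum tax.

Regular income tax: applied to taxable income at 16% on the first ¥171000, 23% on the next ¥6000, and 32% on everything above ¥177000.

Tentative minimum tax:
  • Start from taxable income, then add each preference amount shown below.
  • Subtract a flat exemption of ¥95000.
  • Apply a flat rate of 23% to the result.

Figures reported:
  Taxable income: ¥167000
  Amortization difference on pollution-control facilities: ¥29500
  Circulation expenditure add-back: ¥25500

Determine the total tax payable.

¥29210

Tentative minimum tax:
  Adjusted income: ¥167000 + ¥29500 + ¥25500 = ¥222000
  Less exemption ¥95000 → base ¥127000
  ¥127000 × 23% = ¥29210

Regular income tax:
  ¥167000 × 16% = ¥26720

¥29210 > ¥26720, so the tentative minimum tax is the binding amount.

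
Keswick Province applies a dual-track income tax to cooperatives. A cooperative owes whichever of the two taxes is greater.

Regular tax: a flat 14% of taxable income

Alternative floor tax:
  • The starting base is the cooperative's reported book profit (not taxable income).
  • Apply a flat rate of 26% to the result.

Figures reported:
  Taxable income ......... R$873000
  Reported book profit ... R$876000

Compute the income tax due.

Regular tax:
  R$873000 × 14% = R$122220

Alternative floor tax:
  Base (reported book profit): R$876000
  R$876000 × 26% = R$227760

R$227760 > R$122220, so the alternative floor tax is the binding amount.

R$227760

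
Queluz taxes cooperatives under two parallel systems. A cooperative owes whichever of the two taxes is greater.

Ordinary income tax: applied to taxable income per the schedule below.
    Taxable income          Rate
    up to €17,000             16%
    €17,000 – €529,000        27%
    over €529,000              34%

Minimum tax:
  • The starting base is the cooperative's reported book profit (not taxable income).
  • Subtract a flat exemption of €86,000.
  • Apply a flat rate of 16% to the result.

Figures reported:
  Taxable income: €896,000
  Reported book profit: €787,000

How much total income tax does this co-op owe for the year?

Minimum tax:
  Base (reported book profit): €787,000
  Less exemption €86,000 → base €701,000
  €701,000 × 16% = €112,160

Ordinary income tax:
  €17,000 × 16% = €2,720
  €512,000 × 27% = €138,240
  €367,000 × 34% = €124,780
  → €265,740

€265,740 > €112,160, so the ordinary income tax governs.

€265,740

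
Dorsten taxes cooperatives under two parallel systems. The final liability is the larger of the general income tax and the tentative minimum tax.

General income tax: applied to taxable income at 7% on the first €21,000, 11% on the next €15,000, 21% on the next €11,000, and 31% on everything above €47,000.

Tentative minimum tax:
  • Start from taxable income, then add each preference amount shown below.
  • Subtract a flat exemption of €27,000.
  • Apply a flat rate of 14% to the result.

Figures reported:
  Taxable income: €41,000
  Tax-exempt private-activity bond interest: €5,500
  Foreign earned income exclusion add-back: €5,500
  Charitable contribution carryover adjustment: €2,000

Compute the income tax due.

€4,170

Tentative minimum tax:
  Adjusted income: €41,000 + €5,500 + €5,500 + €2,000 = €54,000
  Less exemption €27,000 → base €27,000
  €27,000 × 14% = €3,780

General income tax:
  €21,000 × 7% = €1,470
  €15,000 × 11% = €1,650
  €5,000 × 21% = €1,050
  → €4,170

€4,170 > €3,780, so the general income tax governs.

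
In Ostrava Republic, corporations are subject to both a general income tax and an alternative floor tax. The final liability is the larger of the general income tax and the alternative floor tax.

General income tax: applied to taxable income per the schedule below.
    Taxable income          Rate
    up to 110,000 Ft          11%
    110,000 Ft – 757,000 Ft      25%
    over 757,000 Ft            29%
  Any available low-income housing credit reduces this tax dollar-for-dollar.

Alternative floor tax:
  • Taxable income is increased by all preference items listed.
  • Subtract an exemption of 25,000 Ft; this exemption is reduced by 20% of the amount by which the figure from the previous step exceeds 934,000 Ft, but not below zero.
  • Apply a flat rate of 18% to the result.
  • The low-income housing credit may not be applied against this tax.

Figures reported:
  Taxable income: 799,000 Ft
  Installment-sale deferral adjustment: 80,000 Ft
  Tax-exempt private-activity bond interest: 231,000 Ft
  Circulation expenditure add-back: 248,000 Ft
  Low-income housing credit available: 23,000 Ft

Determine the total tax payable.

General income tax:
  110,000 Ft × 11% = 12,100 Ft
  647,000 Ft × 25% = 161,750 Ft
  42,000 Ft × 29% = 12,180 Ft
  → 186,030 Ft
  Less low-income housing credit 23,000 Ft → 163,030 Ft

Alternative floor tax:
  Adjusted income: 799,000 Ft + 80,000 Ft + 231,000 Ft + 248,000 Ft = 1,358,000 Ft
  Exemption: 20% × (1,358,000 Ft − 934,000 Ft) = 84,800 Ft ≥ 25,000 Ft, so the exemption is fully phased out
  Base: 1,358,000 Ft − 0 Ft = 1,358,000 Ft
  1,358,000 Ft × 18% = 244,440 Ft

244,440 Ft > 163,030 Ft, so the alternative floor tax is the binding amount.

244,440 Ft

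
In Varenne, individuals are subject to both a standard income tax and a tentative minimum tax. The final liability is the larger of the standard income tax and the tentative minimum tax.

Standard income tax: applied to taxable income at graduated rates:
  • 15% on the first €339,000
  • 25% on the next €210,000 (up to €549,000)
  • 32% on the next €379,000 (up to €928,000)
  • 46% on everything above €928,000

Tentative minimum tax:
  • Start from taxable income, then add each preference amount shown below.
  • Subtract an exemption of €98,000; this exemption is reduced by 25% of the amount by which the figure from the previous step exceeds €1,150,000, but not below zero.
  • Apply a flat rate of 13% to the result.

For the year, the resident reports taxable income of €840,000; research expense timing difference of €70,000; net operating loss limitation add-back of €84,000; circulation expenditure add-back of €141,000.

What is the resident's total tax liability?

Tentative minimum tax:
  Adjusted income: €840,000 + €70,000 + €84,000 + €141,000 = €1,135,000
  Exemption: €1,135,000 ≤ €1,150,000, so full €98,000 applies
  Base: €1,135,000 − €98,000 = €1,037,000
  €1,037,000 × 13% = €134,810

Standard income tax:
  €339,000 × 15% = €50,850
  €210,000 × 25% = €52,500
  €291,000 × 32% = €93,120
  → €196,470

€196,470 > €134,810, so the standard income tax governs.

€196,470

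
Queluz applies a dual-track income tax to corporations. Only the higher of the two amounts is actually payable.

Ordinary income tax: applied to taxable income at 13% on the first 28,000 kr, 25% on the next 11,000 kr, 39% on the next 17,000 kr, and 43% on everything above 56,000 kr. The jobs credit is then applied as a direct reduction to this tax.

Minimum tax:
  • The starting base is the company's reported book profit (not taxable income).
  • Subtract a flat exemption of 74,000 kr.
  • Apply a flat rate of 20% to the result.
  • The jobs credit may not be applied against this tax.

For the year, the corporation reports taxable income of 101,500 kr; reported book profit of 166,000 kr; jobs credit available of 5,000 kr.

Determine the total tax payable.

27,585 kr

Minimum tax:
  Base (reported book profit): 166,000 kr
  Less exemption 74,000 kr → base 92,000 kr
  92,000 kr × 20% = 18,400 kr

Ordinary income tax:
  28,000 kr × 13% = 3,640 kr
  11,000 kr × 25% = 2,750 kr
  17,000 kr × 39% = 6,630 kr
  45,500 kr × 43% = 19,565 kr
  → 32,585 kr
  Less jobs credit 5,000 kr → 27,585 kr

27,585 kr > 18,400 kr, so the ordinary income tax governs.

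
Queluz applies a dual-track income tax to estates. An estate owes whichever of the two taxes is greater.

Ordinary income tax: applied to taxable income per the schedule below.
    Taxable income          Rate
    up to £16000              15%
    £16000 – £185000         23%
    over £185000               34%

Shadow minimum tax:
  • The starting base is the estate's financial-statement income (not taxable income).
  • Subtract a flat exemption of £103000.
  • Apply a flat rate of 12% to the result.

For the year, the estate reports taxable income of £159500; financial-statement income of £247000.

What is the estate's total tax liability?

Shadow minimum tax:
  Base (financial-statement income): £247000
  Less exemption £103000 → base £144000
  £144000 × 12% = £17280

Ordinary income tax:
  £16000 × 15% = £2400
  £143500 × 23% = £33005
  → £35405

£35405 > £17280, so the ordinary income tax governs.

£35405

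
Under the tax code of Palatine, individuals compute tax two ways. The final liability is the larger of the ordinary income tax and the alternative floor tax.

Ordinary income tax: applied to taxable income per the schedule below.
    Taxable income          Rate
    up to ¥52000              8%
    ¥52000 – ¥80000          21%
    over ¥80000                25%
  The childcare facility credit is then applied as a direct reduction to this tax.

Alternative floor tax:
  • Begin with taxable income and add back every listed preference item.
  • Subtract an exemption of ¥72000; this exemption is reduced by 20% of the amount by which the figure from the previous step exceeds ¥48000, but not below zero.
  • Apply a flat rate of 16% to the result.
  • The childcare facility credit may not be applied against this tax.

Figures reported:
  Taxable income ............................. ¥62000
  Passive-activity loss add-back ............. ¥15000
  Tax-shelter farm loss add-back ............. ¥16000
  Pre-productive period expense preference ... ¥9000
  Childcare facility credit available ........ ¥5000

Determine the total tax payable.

¥6528

Alternative floor tax:
  Adjusted income: ¥62000 + ¥15000 + ¥16000 + ¥9000 = ¥102000
  Exemption: ¥72000 − 20% × (¥102000 − ¥48000) = ¥72000 − ¥10800 = ¥61200
  Base: ¥102000 − ¥61200 = ¥40800
  ¥40800 × 16% = ¥6528

Ordinary income tax:
  ¥52000 × 8% = ¥4160
  ¥10000 × 21% = ¥2100
  → ¥6260
  Less childcare facility credit ¥5000 → ¥1260

¥6528 > ¥1260, so the alternative floor tax is the binding amount.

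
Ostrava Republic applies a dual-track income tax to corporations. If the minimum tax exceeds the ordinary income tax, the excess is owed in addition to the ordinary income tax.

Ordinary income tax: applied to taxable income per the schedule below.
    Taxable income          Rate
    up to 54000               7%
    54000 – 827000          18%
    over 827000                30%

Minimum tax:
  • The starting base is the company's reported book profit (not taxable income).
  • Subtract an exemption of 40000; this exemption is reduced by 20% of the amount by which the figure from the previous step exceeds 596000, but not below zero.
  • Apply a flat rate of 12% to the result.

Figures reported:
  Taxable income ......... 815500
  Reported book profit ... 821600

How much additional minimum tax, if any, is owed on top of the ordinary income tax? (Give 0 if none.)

0

Minimum tax:
  Base (reported book profit): 821600
  Exemption: 20% × (821600 − 596000) = 45120 ≥ 40000, so the exemption is fully phased out
  Base: 821600 − 0 = 821600
  821600 × 12% = 98592

Ordinary income tax:
  54000 × 7% = 3780
  761500 × 18% = 137070
  → 140850

98592 ≤ 140850, so no add-on is due.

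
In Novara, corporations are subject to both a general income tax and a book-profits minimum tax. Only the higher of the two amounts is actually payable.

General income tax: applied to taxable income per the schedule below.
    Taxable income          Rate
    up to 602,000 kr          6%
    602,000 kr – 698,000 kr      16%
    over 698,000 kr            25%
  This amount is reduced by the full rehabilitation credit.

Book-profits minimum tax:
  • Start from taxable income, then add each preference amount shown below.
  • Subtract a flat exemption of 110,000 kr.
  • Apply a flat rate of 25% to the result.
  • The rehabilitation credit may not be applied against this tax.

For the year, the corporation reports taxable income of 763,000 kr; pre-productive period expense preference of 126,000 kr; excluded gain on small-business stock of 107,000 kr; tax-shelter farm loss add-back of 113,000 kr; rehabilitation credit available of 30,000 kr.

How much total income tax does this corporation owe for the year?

General income tax:
  602,000 kr × 6% = 36,120 kr
  96,000 kr × 16% = 15,360 kr
  65,000 kr × 25% = 16,250 kr
  → 67,730 kr
  Less rehabilitation credit 30,000 kr → 37,730 kr

Book-profits minimum tax:
  Adjusted income: 763,000 kr + 126,000 kr + 107,000 kr + 113,000 kr = 1,109,000 kr
  Less exemption 110,000 kr → base 999,000 kr
  999,000 kr × 25% = 249,750 kr

249,750 kr > 37,730 kr, so the book-profits minimum tax is the binding amount.

249,750 kr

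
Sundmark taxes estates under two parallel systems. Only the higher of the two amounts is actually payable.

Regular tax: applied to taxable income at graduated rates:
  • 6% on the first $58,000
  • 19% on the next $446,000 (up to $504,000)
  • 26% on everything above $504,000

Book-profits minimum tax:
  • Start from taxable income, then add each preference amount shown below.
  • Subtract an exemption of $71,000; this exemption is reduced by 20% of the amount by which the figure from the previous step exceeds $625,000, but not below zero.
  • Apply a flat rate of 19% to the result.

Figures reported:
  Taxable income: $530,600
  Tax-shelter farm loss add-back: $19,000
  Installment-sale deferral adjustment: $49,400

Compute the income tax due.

Regular tax:
  $58,000 × 6% = $3,480
  $446,000 × 19% = $84,740
  $26,600 × 26% = $6,916
  → $95,136

Book-profits minimum tax:
  Adjusted income: $530,600 + $19,000 + $49,400 = $599,000
  Exemption: $599,000 ≤ $625,000, so full $71,000 applies
  Base: $599,000 − $71,000 = $528,000
  $528,000 × 19% = $100,320

$100,320 > $95,136, so the book-profits minimum tax is the binding amount.

$100,320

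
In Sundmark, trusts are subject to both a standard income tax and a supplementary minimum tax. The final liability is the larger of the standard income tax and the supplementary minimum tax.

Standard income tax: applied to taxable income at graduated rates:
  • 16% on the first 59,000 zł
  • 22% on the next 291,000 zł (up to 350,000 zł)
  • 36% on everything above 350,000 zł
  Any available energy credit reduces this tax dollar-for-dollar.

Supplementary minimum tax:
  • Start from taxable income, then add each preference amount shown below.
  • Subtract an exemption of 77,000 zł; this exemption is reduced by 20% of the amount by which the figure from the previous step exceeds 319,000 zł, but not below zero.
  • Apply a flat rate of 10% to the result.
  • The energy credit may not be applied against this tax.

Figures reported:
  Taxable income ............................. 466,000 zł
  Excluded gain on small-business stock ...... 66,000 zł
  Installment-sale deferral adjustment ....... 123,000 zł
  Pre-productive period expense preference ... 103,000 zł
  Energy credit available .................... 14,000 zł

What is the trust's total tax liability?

101,220 zł

Standard income tax:
  59,000 zł × 16% = 9,440 zł
  291,000 zł × 22% = 64,020 zł
  116,000 zł × 36% = 41,760 zł
  → 115,220 zł
  Less energy credit 14,000 zł → 101,220 zł

Supplementary minimum tax:
  Adjusted income: 466,000 zł + 66,000 zł + 123,000 zł + 103,000 zł = 758,000 zł
  Exemption: 20% × (758,000 zł − 319,000 zł) = 87,800 zł ≥ 77,000 zł, so the exemption is fully phased out
  Base: 758,000 zł − 0 zł = 758,000 zł
  758,000 zł × 10% = 75,800 zł

101,220 zł > 75,800 zł, so the standard income tax governs.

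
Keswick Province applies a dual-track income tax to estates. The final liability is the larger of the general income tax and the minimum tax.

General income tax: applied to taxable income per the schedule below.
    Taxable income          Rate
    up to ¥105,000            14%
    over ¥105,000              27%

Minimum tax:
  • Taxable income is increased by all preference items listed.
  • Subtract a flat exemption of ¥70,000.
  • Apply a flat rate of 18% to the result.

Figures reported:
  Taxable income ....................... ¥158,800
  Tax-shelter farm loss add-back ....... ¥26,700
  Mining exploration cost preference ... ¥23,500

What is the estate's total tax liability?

¥29,226

Minimum tax:
  Adjusted income: ¥158,800 + ¥26,700 + ¥23,500 = ¥209,000
  Less exemption ¥70,000 → base ¥139,000
  ¥139,000 × 18% = ¥25,020

General income tax:
  ¥105,000 × 14% = ¥14,700
  ¥53,800 × 27% = ¥14,526
  → ¥29,226

¥29,226 > ¥25,020, so the general income tax governs.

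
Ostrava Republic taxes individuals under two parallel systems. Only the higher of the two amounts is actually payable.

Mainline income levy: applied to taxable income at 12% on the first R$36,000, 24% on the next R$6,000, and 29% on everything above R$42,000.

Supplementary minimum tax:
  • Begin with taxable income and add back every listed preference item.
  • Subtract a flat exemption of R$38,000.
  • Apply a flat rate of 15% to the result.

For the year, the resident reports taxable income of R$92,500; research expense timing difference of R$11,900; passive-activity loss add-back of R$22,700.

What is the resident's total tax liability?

R$20,405

Supplementary minimum tax:
  Adjusted income: R$92,500 + R$11,900 + R$22,700 = R$127,100
  Less exemption R$38,000 → base R$89,100
  R$89,100 × 15% = R$13,365

Mainline income levy:
  R$36,000 × 12% = R$4,320
  R$6,000 × 24% = R$1,440
  R$50,500 × 29% = R$14,645
  → R$20,405

R$20,405 > R$13,365, so the mainline income levy governs.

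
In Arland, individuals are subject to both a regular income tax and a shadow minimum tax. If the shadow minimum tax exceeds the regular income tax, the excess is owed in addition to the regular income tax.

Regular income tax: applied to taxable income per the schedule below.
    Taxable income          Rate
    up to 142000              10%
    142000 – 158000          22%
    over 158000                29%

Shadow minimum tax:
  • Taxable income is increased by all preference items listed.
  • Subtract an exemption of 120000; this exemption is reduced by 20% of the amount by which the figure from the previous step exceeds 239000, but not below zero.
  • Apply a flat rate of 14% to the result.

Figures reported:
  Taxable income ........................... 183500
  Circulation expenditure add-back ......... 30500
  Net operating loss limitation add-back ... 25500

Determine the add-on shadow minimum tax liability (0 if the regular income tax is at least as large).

0

Regular income tax:
  142000 × 10% = 14200
  16000 × 22% = 3520
  25500 × 29% = 7395
  → 25115

Shadow minimum tax:
  Adjusted income: 183500 + 30500 + 25500 = 239500
  Exemption: 120000 − 20% × (239500 − 239000) = 120000 − 100 = 119900
  Base: 239500 − 119900 = 119600
  119600 × 14% = 16744

16744 ≤ 25115, so no add-on is due.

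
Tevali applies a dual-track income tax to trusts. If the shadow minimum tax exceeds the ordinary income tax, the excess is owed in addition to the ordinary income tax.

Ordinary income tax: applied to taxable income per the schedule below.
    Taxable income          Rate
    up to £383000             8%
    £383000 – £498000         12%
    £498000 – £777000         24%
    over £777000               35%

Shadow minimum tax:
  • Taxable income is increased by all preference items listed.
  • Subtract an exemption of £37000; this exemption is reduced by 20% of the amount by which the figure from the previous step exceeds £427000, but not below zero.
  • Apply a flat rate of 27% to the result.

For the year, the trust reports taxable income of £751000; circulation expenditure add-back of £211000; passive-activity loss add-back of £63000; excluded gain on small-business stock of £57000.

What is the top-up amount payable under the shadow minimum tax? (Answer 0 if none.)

£186980

Shadow minimum tax:
  Adjusted income: £751000 + £211000 + £63000 + £57000 = £1082000
  Exemption: 20% × (£1082000 − £427000) = £131000 ≥ £37000, so the exemption is fully phased out
  Base: £1082000 − £0 = £1082000
  £1082000 × 27% = £292140

Ordinary income tax:
  £383000 × 8% = £30640
  £115000 × 12% = £13800
  £253000 × 24% = £60720
  → £105160

Excess of shadow minimum tax over ordinary income tax: £292140 − £105160 = £186980.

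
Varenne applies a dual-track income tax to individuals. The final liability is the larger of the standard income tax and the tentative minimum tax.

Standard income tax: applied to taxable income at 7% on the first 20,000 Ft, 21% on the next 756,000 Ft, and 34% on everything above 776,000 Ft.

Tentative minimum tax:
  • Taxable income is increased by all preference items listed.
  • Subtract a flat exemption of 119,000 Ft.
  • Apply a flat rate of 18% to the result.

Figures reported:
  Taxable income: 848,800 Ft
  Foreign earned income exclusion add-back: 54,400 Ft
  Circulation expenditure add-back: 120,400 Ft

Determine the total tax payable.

Tentative minimum tax:
  Adjusted income: 848,800 Ft + 54,400 Ft + 120,400 Ft = 1,023,600 Ft
  Less exemption 119,000 Ft → base 904,600 Ft
  904,600 Ft × 18% = 162,828 Ft

Standard income tax:
  20,000 Ft × 7% = 1,400 Ft
  756,000 Ft × 21% = 158,760 Ft
  72,800 Ft × 34% = 24,752 Ft
  → 184,912 Ft

184,912 Ft > 162,828 Ft, so the standard income tax governs.

184,912 Ft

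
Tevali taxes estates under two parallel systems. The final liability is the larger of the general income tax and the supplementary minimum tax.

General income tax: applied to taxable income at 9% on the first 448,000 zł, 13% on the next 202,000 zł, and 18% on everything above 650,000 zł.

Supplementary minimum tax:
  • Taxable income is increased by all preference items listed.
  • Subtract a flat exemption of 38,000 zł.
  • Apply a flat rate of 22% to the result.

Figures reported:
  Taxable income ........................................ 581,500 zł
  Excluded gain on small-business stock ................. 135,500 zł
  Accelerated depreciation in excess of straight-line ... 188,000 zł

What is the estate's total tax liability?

General income tax:
  448,000 zł × 9% = 40,320 zł
  133,500 zł × 13% = 17,355 zł
  → 57,675 zł

Supplementary minimum tax:
  Adjusted income: 581,500 zł + 135,500 zł + 188,000 zł = 905,000 zł
  Less exemption 38,000 zł → base 867,000 zł
  867,000 zł × 22% = 190,740 zł

190,740 zł > 57,675 zł, so the supplementary minimum tax is the binding amount.

190,740 zł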